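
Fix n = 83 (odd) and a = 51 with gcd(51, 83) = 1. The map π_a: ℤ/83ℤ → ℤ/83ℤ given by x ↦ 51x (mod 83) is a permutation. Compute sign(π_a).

Orbit of 30 under x↦51x: [30, 36, 10, 12, 31, 4, 38]… (length divides ord_83(51)).
3 cycles of lengths [41, 41, 1].
3 cycles on 83: each ℓ→(−1)^(ℓ−1), product (−1)^80 = +1.
Check: (51/83) = +1 by Zolotarev.

+1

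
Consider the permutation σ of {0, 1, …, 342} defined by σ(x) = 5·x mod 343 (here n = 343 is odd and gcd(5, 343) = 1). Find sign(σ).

-1

Start at x=333: 333 → 293 → 93 → 122 → 267 → 306 → 158 → … (one orbit).
π_5 has 4 disjoint cycles with lengths [294, 42, 6, 1] on {0,…,342}.
n − c = 343 − 4 = 339; sign = (−1)^339 = -1.
(5|343)_J = -1 (Zolotarev's lemma cross-check).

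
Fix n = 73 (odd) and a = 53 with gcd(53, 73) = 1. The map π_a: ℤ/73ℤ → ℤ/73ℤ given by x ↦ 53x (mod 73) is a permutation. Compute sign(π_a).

-1

Start at x=29: 29 → 4 → 66 → 67 → 47 → 9 → 39 → … (one orbit).
Cycle type of π: 72 + 1; total 2 cycles.
Σ(ℓ_i−1) = 73−2 = 71; sign = (−1)^71 = -1.
Check: (53/73) = -1 by Zolotarev.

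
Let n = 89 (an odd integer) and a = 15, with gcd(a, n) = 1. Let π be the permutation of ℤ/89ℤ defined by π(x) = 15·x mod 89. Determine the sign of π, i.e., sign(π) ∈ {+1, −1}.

-1

Orbit of 18 under x↦15x: [18, 3, 45, 52, 68, 41, 81]… (length divides ord_89(15)).
π_15 has 2 disjoint cycles with lengths [88, 1] on {0,…,88}.
89 − 2 = 87 transpositions; sign(π) = (−1)^87 = -1.
Zolotarev: (15|89) = -1, matching the cycle-count sign.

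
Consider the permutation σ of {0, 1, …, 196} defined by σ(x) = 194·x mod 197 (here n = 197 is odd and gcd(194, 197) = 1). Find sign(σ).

-1

Orbit of 52 under x↦194x: [52, 41, 74, 172, 75, 169, 84]… (length divides ord_197(194)).
2 cycles of lengths [196, 1].
sign(π) = (−1)^{n − #cycles} = (−1)^{197−2} = (−1)^195 = -1.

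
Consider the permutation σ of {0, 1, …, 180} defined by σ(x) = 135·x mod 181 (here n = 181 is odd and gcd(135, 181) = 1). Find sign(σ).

+1

Start at x=135: 135 → 125 → 42 → 59 → 1 → 135 (one orbit).
Cycle type of π: 5×36 + 1; total 37 cycles.
181 − 37 = 144 transpositions; sign(π) = (−1)^144 = +1.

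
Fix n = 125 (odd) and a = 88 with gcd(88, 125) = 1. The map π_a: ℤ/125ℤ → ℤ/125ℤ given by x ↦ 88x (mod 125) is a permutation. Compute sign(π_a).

-1

Start at x=88: 88 → 119 → 97 → 36 → 43 → 34 → 117 → … (one orbit).
4 cycles of lengths [100, 20, 4, 1].
n − c = 125 − 4 = 121; sign = (−1)^121 = -1.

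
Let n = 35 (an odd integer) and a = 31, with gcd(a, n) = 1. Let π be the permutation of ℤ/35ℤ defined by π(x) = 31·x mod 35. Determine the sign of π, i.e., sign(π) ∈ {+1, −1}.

Start at x=6: 6 → 11 → 26 → 1 → 31 → 16 → 6 (one orbit).
Cycle lengths of π_31 on ℤ/35ℤ: [6, 6, 6, 6, 6, 1, 1, 1, 1, 1]; 10 cycles in total.
Σ(ℓ_i−1) = 35−10 = 25; sign = (−1)^25 = -1.
Zolotarev: (31|35) = -1, matching the cycle-count sign.

-1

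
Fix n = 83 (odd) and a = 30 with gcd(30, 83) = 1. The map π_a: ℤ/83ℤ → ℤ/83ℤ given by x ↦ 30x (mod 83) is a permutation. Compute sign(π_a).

Trace 29: π^k(29) = [29, 40, 38, 61, 4, 37, 31] for k=0..6.
Cycle type of π: 41×2 + 1; total 3 cycles.
Σ(ℓ_i−1) = 83−3 = 80; sign = (−1)^80 = +1.

+1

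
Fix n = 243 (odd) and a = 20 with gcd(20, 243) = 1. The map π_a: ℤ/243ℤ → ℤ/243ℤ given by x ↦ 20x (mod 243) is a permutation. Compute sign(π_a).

Start at x=97: 97 → 239 → 163 → 101 → 76 → 62 → 25 → … (one orbit).
6 cycles of lengths [162, 54, 18, 6, 2, 1].
Σ(ℓ_i−1) = 243−6 = 237; sign = (−1)^237 = -1.

-1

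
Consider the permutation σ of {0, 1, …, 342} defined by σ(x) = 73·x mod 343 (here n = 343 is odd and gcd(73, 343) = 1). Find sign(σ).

Trace 202: π^k(202) = [202, 340, 124, 134, 178, 303, 167] for k=0..6.
π_73 has 4 disjoint cycles with lengths [294, 42, 6, 1] on {0,…,342}.
With 4 cycles on 343 points, sign = (−1)^{343−4} = -1.
Via Zolotarev, sign(π_{73}) = (73|343) = -1.

-1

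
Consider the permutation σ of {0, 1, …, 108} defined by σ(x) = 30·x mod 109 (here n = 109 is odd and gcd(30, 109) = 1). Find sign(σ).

Orbit of 74 under x↦30x: [74, 40, 1, 30, 28, 77, 21]… (length divides ord_109(30)).
π_30 has 2 disjoint cycles with lengths [108, 1] on {0,…,108}.
sign(π) = (−1)^{n − #cycles} = (−1)^{109−2} = (−1)^107 = -1.
The Jacobi symbol (30|109) = -1 (Zolotarev) agrees.

-1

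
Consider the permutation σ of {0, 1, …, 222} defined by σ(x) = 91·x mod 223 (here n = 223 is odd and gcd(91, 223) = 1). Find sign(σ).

-1

Start at x=182: 182 → 60 → 108 → 16 → 118 → 34 → 195 → … (one orbit).
Cycle type of π: 74×3 + 1; total 4 cycles.
4 cycles on 223: each ℓ→(−1)^(ℓ−1), product (−1)^219 = -1.
Check: (91/223) = -1 by Zolotarev.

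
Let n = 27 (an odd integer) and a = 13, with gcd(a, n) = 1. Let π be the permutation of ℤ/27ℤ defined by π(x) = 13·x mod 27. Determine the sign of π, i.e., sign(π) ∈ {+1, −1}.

+1

Start at x=4: 4 → 25 → 1 → 13 → 7 → 10 → 22 → … (one orbit).
Decompose π into cycles: lengths [9, 9, 3, 3, 1, 1, 1] (7 cycles, including the fixed point 0).
n − c = 27 − 7 = 20; sign = (−1)^20 = +1.
The Jacobi symbol (13|27) = +1 (Zolotarev) agrees.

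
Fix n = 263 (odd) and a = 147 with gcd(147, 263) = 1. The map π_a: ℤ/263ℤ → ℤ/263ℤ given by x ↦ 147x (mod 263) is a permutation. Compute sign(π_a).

Orbit of 33 under x↦147x: [33, 117, 104, 34, 1, 147, 43]… (length divides ord_263(147)).
3 cycles of lengths [131, 131, 1].
3 cycles on 263: each ℓ→(−1)^(ℓ−1), product (−1)^260 = +1.
The Jacobi symbol (147|263) = +1 (Zolotarev) agrees.

+1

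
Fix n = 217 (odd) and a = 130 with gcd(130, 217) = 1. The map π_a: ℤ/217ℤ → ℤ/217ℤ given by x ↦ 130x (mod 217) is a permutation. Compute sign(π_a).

Trace 1: π^k(1) = [1, 130, 191, 92, 25, 212] for k=0..5.
38 cycles of lengths [6, 6, 6, 6, 6, 6, 6, 6, 6, 6, 6, 6, 6, 6, 6, 6, 6, 6, 6, 6, 6, 6, 6, 6, 6, 6, 6, 6, 6, 6, 6, 6, 6, 6, 6, 3, 3, 1].
217 − 38 = 179 transpositions; sign(π) = (−1)^179 = -1.

-1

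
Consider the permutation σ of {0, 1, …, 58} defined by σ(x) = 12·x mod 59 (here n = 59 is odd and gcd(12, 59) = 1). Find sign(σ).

Trace 20: π^k(20) = [20, 4, 48, 45, 9, 49, 57] for k=0..6.
Decompose π into cycles: lengths [29, 29, 1] (3 cycles, including the fixed point 0).
3 cycles on 59: each ℓ→(−1)^(ℓ−1), product (−1)^56 = +1.
The Jacobi symbol (12|59) = +1 (Zolotarev) agrees.

+1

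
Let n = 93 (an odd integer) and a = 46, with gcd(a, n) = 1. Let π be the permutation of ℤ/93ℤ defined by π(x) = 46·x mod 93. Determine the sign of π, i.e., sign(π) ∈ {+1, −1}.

Orbit of 64 under x↦46x: [64, 61, 16, 85, 4, 91, 1]… (length divides ord_93(46)).
12 cycles of lengths [10, 10, 10, 10, 10, 10, 10, 10, 10, 1, 1, 1].
sign(π) = (−1)^{n − #cycles} = (−1)^{93−12} = (−1)^81 = -1.
The Jacobi symbol (46|93) = -1 (Zolotarev) agrees.

-1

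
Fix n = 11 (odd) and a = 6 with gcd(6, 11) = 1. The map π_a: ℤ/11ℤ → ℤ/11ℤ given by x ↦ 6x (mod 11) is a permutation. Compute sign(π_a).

-1

Trace 9: π^k(9) = [9, 10, 5, 8, 4, 2, 1] for k=0..6.
π_6 has 2 disjoint cycles with lengths [10, 1] on {0,…,10}.
2 cycles on 11: each ℓ→(−1)^(ℓ−1), product (−1)^9 = -1.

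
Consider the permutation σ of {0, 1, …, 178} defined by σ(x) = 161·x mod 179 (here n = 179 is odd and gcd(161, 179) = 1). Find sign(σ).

+1

Trace 121: π^k(121) = [121, 149, 3, 125, 77, 46, 67] for k=0..6.
Decompose π into cycles: lengths [89, 89, 1] (3 cycles, including the fixed point 0).
Σ(ℓ_i−1) = 179−3 = 176; sign = (−1)^176 = +1.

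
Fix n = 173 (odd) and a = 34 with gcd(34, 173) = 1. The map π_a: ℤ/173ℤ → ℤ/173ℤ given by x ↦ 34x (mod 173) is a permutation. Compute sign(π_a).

+1

Start at x=16: 16 → 25 → 158 → 9 → 133 → 24 → 124 → … (one orbit).
The orbit structure of x ↦ 34x mod 173: 3 orbits of sizes [86, 86, 1].
With 3 cycles on 173 points, sign = (−1)^{173−3} = +1.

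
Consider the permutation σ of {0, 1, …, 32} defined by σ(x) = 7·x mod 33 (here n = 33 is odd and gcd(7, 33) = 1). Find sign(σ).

Start at x=16: 16 → 13 → 25 → 10 → 4 → 28 → 31 → … (one orbit).
Decompose π into cycles: lengths [10, 10, 10, 1, 1, 1] (6 cycles, including the fixed point 0).
With 6 cycles on 33 points, sign = (−1)^{33−6} = -1.
(7|33)_J = -1 (Zolotarev's lemma cross-check).

-1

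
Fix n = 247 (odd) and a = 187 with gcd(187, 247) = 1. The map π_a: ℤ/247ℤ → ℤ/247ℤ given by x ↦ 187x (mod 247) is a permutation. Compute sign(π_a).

-1

Orbit of 196 under x↦187x: [196, 96, 168, 47, 144, 5, 194]… (length divides ord_247(187)).
12 cycles of lengths [36, 36, 36, 36, 36, 36, 9, 9, 4, 4, 4, 1].
Σ(ℓ_i−1) = 247−12 = 235; sign = (−1)^235 = -1.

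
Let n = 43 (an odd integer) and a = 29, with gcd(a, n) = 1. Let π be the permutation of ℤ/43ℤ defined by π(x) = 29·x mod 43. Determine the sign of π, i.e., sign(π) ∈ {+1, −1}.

-1

Orbit of 3 under x↦29x: [3, 1, 29, 24, 8, 17, 20]… (length divides ord_43(29)).
Cycle type of π: 42 + 1; total 2 cycles.
sign(π) = (−1)^{n − #cycles} = (−1)^{43−2} = (−1)^41 = -1.
Check: (29/43) = -1 by Zolotarev.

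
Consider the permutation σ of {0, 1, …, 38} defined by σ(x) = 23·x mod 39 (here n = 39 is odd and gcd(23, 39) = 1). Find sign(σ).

-1

Trace 22: π^k(22) = [22, 38, 16, 17, 1, 23] for k=0..5.
Cycle lengths of π_23 on ℤ/39ℤ: [6, 6, 6, 6, 6, 6, 2, 1]; 8 cycles in total.
39 − 8 = 31 transpositions; sign(π) = (−1)^31 = -1.
Check: (23/39) = -1 by Zolotarev.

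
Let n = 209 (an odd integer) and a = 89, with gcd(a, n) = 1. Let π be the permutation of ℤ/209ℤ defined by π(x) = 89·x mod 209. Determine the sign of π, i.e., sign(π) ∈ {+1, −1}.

Start at x=122: 122 → 199 → 155 → 1 → 89 → 188 → 12 → … (one orbit).
Cycle lengths of π_89 on ℤ/209ℤ: [18, 18, 18, 18, 18, 18, 18, 18, 18, 18, 18, 1, 1, 1, 1, 1, 1, 1, 1, 1, 1, 1]; 22 cycles in total.
With 22 cycles on 209 points, sign = (−1)^{209−22} = -1.
Check: (89/209) = -1 by Zolotarev.

-1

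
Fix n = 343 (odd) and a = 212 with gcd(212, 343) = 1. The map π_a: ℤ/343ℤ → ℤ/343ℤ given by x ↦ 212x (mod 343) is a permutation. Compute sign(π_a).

+1

Start at x=148: 148 → 163 → 256 → 78 → 72 → 172 → 106 → … (one orbit).
Cycle lengths of π_212 on ℤ/343ℤ: [147, 147, 21, 21, 3, 3, 1]; 7 cycles in total.
sign(π) = (−1)^{n − #cycles} = (−1)^{343−7} = (−1)^336 = +1.
Zolotarev: (212|343) = +1, matching the cycle-count sign.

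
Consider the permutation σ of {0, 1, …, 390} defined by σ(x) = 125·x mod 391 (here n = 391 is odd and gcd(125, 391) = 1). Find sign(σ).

Start at x=4: 4 → 109 → 331 → 320 → 118 → 283 → 185 → … (one orbit).
π_125 has 5 disjoint cycles with lengths [176, 176, 22, 16, 1] on {0,…,390}.
Σ(ℓ_i−1) = 391−5 = 386; sign = (−1)^386 = +1.
Via Zolotarev, sign(π_{125}) = (125|391) = +1.

+1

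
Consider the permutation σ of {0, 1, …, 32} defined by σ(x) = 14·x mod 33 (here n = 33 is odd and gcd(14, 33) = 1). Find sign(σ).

Start at x=25: 25 → 20 → 16 → 26 → 1 → 14 → 31 → … (one orbit).
Decompose π into cycles: lengths [10, 10, 5, 5, 2, 1] (6 cycles, including the fixed point 0).
Σ(ℓ_i−1) = 33−6 = 27; sign = (−1)^27 = -1.
(14|33)_J = -1 (Zolotarev's lemma cross-check).

-1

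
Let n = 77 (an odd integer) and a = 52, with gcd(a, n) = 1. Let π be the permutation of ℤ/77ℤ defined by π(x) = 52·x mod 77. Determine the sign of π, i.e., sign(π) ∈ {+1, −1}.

Start at x=76: 76 → 25 → 68 → 71 → 73 → 23 → 41 → … (one orbit).
Cycle type of π: 30×2 + 10 + 6 + 1; total 5 cycles.
5 cycles on 77: each ℓ→(−1)^(ℓ−1), product (−1)^72 = +1.

+1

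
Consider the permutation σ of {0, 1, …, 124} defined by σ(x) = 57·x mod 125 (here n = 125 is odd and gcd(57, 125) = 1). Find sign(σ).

-1

Start at x=68: 68 → 1 → 57 → 124 → 68 (one orbit).
Decompose π into cycles: lengths [4, 4, 4, 4, 4, 4, 4, 4, 4, 4, 4, 4, 4, 4, 4, 4, 4, 4, 4, 4, 4, 4, 4, 4, 4, 4, 4, 4, 4, 4, 4, 1] (32 cycles, including the fixed point 0).
32 cycles on 125: each ℓ→(−1)^(ℓ−1), product (−1)^93 = -1.
Zolotarev: (57|125) = -1, matching the cycle-count sign.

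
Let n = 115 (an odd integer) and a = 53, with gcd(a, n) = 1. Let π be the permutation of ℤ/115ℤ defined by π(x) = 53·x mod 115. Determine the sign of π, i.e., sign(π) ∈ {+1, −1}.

+1

Trace 1: π^k(1) = [1, 53, 49, 67, 101, 63, 4] for k=0..6.
Decompose π into cycles: lengths [44, 44, 22, 4, 1] (5 cycles, including the fixed point 0).
n − c = 115 − 5 = 110; sign = (−1)^110 = +1.
The Jacobi symbol (53|115) = +1 (Zolotarev) agrees.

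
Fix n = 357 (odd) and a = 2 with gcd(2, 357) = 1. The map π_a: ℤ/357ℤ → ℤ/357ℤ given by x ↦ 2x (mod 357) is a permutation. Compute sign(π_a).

Start at x=155: 155 → 310 → 263 → 169 → 338 → 319 → 281 → … (one orbit).
π_2 has 24 disjoint cycles with lengths [24, 24, 24, 24, 24, 24, 24, 24, 24, 24, 24, 24, 8, 8, 8, 8, 8, 8, 6, 6, 3, 3, 2, 1] on {0,…,356}.
357 − 24 = 333 transpositions; sign(π) = (−1)^333 = -1.
Check: (2/357) = -1 by Zolotarev.

-1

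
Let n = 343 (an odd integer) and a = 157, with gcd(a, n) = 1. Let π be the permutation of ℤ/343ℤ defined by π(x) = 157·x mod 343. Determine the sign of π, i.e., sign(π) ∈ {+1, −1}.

Start at x=318: 318 → 191 → 146 → 284 → 341 → 29 → 94 → … (one orbit).
π_157 has 4 disjoint cycles with lengths [294, 42, 6, 1] on {0,…,342}.
With 4 cycles on 343 points, sign = (−1)^{343−4} = -1.

-1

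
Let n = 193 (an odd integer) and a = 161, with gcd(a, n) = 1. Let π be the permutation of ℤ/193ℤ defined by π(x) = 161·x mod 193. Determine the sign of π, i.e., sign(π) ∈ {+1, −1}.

Trace 27: π^k(27) = [27, 101, 49, 169, 189, 128, 150] for k=0..6.
Cycle type of π: 96×2 + 1; total 3 cycles.
With 3 cycles on 193 points, sign = (−1)^{193−3} = +1.
(161|193)_J = +1 (Zolotarev's lemma cross-check).

+1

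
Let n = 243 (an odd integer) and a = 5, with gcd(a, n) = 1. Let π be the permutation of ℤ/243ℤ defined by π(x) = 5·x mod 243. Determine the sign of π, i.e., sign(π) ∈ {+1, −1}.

Start at x=184: 184 → 191 → 226 → 158 → 61 → 62 → 67 → … (one orbit).
Cycle type of π: 162 + 54 + 18 + 6 + 2 + 1; total 6 cycles.
With 6 cycles on 243 points, sign = (−1)^{243−6} = -1.

-1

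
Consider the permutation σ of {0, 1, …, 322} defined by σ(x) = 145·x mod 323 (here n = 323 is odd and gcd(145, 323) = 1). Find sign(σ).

-1

Trace 246: π^k(246) = [246, 140, 274, 1, 145, 30, 151] for k=0..6.
The orbit structure of x ↦ 145x mod 323: 18 orbits of sizes [24, 24, 24, 24, 24, 24, 24, 24, 24, 24, 24, 24, 8, 8, 6, 6, 6, 1].
With 18 cycles on 323 points, sign = (−1)^{323−18} = -1.
Via Zolotarev, sign(π_{145}) = (145|323) = -1.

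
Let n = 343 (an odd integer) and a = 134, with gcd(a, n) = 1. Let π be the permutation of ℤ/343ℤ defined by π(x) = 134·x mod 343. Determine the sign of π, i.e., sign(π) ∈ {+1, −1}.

Orbit of 99 under x↦134x: [99, 232, 218, 57, 92, 323, 64]… (length divides ord_343(134)).
Cycle lengths of π_134 on ℤ/343ℤ: [49, 49, 49, 49, 49, 49, 7, 7, 7, 7, 7, 7, 1, 1, 1, 1, 1, 1, 1]; 19 cycles in total.
343 − 19 = 324 transpositions; sign(π) = (−1)^324 = +1.
The Jacobi symbol (134|343) = +1 (Zolotarev) agrees.

+1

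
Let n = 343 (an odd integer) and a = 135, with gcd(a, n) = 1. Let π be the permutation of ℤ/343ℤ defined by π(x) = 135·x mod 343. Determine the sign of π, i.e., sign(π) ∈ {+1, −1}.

Start at x=4: 4 → 197 → 184 → 144 → 232 → 107 → 39 → … (one orbit).
Decompose π into cycles: lengths [147, 147, 21, 21, 3, 3, 1] (7 cycles, including the fixed point 0).
Σ(ℓ_i−1) = 343−7 = 336; sign = (−1)^336 = +1.

+1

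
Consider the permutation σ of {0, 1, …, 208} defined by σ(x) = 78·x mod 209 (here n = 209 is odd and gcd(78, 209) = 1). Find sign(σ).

-1

Trace 111: π^k(111) = [111, 89, 45, 166, 199, 56, 188] for k=0..6.
The orbit structure of x ↦ 78x mod 209: 22 orbits of sizes [18, 18, 18, 18, 18, 18, 18, 18, 18, 18, 18, 1, 1, 1, 1, 1, 1, 1, 1, 1, 1, 1].
22 cycles on 209: each ℓ→(−1)^(ℓ−1), product (−1)^187 = -1.
The Jacobi symbol (78|209) = -1 (Zolotarev) agrees.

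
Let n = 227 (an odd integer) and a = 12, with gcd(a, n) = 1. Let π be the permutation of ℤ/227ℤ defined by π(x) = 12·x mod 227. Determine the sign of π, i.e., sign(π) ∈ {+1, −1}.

+1

Orbit of 65 under x↦12x: [65, 99, 53, 182, 141, 103, 101]… (length divides ord_227(12)).
Cycle lengths of π_12 on ℤ/227ℤ: [113, 113, 1]; 3 cycles in total.
sign(π) = (−1)^{n − #cycles} = (−1)^{227−3} = (−1)^224 = +1.
Zolotarev: (12|227) = +1, matching the cycle-count sign.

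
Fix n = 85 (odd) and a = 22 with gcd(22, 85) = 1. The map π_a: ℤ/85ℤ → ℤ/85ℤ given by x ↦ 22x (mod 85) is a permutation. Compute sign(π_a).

Start at x=23: 23 → 81 → 82 → 19 → 78 → 16 → 12 → … (one orbit).
Cycle lengths of π_22 on ℤ/85ℤ: [16, 16, 16, 16, 16, 4, 1]; 7 cycles in total.
85 − 7 = 78 transpositions; sign(π) = (−1)^78 = +1.

+1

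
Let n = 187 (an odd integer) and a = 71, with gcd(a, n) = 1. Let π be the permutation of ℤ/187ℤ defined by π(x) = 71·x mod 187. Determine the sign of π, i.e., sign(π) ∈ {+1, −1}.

Trace 86: π^k(86) = [86, 122, 60, 146, 81, 141, 100] for k=0..6.
6 cycles of lengths [80, 80, 16, 5, 5, 1].
187 − 6 = 181 transpositions; sign(π) = (−1)^181 = -1.

-1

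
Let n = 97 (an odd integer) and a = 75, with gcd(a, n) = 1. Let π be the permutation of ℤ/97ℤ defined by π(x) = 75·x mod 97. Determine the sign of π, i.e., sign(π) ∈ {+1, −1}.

Orbit of 1 under x↦75x: [1, 75, 96, 22]… (length divides ord_97(75)).
The orbit structure of x ↦ 75x mod 97: 25 orbits of sizes [4, 4, 4, 4, 4, 4, 4, 4, 4, 4, 4, 4, 4, 4, 4, 4, 4, 4, 4, 4, 4, 4, 4, 4, 1].
With 25 cycles on 97 points, sign = (−1)^{97−25} = +1.
Via Zolotarev, sign(π_{75}) = (75|97) = +1.

+1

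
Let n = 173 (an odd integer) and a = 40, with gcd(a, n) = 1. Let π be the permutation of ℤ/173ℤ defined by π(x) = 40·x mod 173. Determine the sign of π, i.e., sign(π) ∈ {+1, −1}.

+1

Start at x=152: 152 → 25 → 135 → 37 → 96 → 34 → 149 → … (one orbit).
Cycle lengths of π_40 on ℤ/173ℤ: [86, 86, 1]; 3 cycles in total.
sign(π) = (−1)^{n − #cycles} = (−1)^{173−3} = (−1)^170 = +1.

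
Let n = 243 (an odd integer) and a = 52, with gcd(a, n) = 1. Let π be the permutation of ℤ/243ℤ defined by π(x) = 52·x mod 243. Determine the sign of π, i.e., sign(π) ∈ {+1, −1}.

Orbit of 43 under x↦52x: [43, 49, 118, 61, 13, 190, 160]… (length divides ord_243(52)).
Cycle type of π: 81×2 + 27×2 + 9×2 + 3×2 + 1×3; total 11 cycles.
With 11 cycles on 243 points, sign = (−1)^{243−11} = +1.

+1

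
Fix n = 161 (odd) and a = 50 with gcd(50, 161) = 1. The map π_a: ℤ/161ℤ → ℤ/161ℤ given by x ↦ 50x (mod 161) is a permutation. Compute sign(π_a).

+1

Orbit of 78 under x↦50x: [78, 36, 29, 1, 50, 85, 64]… (length divides ord_161(50)).
21 cycles of lengths [11, 11, 11, 11, 11, 11, 11, 11, 11, 11, 11, 11, 11, 11, 1, 1, 1, 1, 1, 1, 1].
sign(π) = (−1)^{n − #cycles} = (−1)^{161−21} = (−1)^140 = +1.
The Jacobi symbol (50|161) = +1 (Zolotarev) agrees.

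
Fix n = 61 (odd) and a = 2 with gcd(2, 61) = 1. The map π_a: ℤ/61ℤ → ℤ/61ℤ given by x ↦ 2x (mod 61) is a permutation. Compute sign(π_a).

Start at x=9: 9 → 18 → 36 → 11 → 22 → 44 → 27 → … (one orbit).
2 cycles of lengths [60, 1].
Σ(ℓ_i−1) = 61−2 = 59; sign = (−1)^59 = -1.

-1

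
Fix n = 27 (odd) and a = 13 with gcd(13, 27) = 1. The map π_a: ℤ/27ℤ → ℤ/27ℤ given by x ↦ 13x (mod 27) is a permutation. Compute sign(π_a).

+1

Orbit of 1 under x↦13x: [1, 13, 7, 10, 22, 16, 19]… (length divides ord_27(13)).
Cycle lengths of π_13 on ℤ/27ℤ: [9, 9, 3, 3, 1, 1, 1]; 7 cycles in total.
n − c = 27 − 7 = 20; sign = (−1)^20 = +1.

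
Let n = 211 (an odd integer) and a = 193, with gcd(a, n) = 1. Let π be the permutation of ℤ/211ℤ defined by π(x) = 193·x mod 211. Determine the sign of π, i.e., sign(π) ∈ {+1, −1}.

Trace 79: π^k(79) = [79, 55, 65, 96, 171, 87, 122] for k=0..6.
Cycle lengths of π_193 on ℤ/211ℤ: [35, 35, 35, 35, 35, 35, 1]; 7 cycles in total.
211 − 7 = 204 transpositions; sign(π) = (−1)^204 = +1.
Zolotarev: (193|211) = +1, matching the cycle-count sign.

+1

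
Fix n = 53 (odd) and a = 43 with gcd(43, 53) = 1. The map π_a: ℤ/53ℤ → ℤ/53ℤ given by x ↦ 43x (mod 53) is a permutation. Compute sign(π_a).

Trace 36: π^k(36) = [36, 11, 49, 40, 24, 25, 15] for k=0..6.
Cycle lengths of π_43 on ℤ/53ℤ: [26, 26, 1]; 3 cycles in total.
Σ(ℓ_i−1) = 53−3 = 50; sign = (−1)^50 = +1.
Check: (43/53) = +1 by Zolotarev.

+1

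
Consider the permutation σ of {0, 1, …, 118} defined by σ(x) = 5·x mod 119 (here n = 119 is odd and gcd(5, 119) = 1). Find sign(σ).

+1

Trace 90: π^k(90) = [90, 93, 108, 64, 82, 53, 27] for k=0..6.
The orbit structure of x ↦ 5x mod 119: 5 orbits of sizes [48, 48, 16, 6, 1].
With 5 cycles on 119 points, sign = (−1)^{119−5} = +1.
(5|119)_J = +1 (Zolotarev's lemma cross-check).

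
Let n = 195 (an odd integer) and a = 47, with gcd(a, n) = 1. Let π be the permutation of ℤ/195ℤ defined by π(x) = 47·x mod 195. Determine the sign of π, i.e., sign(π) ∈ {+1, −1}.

Trace 83: π^k(83) = [83, 1, 47, 64] for k=0..3.
The orbit structure of x ↦ 47x mod 195: 50 orbits of sizes [4, 4, 4, 4, 4, 4, 4, 4, 4, 4, 4, 4, 4, 4, 4, 4, 4, 4, 4, 4, 4, 4, 4, 4, 4, 4, 4, 4, 4, 4, 4, 4, 4, 4, 4, 4, 4, 4, 4, 4, 4, 4, 4, 4, 4, 4, 4, 4, 2, 1].
195 − 50 = 145 transpositions; sign(π) = (−1)^145 = -1.
(47|195)_J = -1 (Zolotarev's lemma cross-check).

-1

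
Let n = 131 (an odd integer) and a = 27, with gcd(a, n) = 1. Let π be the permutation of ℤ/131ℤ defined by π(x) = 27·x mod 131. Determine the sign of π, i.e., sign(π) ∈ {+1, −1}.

+1

Start at x=60: 60 → 48 → 117 → 15 → 12 → 62 → 102 → … (one orbit).
Cycle lengths of π_27 on ℤ/131ℤ: [65, 65, 1]; 3 cycles in total.
131 − 3 = 128 transpositions; sign(π) = (−1)^128 = +1.
(27|131)_J = +1 (Zolotarev's lemma cross-check).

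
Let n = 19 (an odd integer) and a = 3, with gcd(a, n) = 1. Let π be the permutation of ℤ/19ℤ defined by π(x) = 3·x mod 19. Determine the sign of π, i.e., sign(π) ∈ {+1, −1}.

-1

Trace 9: π^k(9) = [9, 8, 5, 15, 7, 2, 6] for k=0..6.
The orbit structure of x ↦ 3x mod 19: 2 orbits of sizes [18, 1].
With 2 cycles on 19 points, sign = (−1)^{19−2} = -1.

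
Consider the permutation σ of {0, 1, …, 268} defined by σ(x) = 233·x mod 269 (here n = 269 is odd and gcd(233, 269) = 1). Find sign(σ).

+1

Orbit of 44 under x↦233x: [44, 30, 265, 144, 196, 207, 80]… (length divides ord_269(233)).
π_233 has 3 disjoint cycles with lengths [134, 134, 1] on {0,…,268}.
3 cycles on 269: each ℓ→(−1)^(ℓ−1), product (−1)^266 = +1.
The Jacobi symbol (233|269) = +1 (Zolotarev) agrees.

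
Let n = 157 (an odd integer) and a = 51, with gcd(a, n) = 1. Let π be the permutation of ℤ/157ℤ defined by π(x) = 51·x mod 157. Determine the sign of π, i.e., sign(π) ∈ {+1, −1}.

+1

Orbit of 67 under x↦51x: [67, 120, 154, 4, 47, 42, 101]… (length divides ord_157(51)).
Cycle lengths of π_51 on ℤ/157ℤ: [78, 78, 1]; 3 cycles in total.
157 − 3 = 154 transpositions; sign(π) = (−1)^154 = +1.
The Jacobi symbol (51|157) = +1 (Zolotarev) agrees.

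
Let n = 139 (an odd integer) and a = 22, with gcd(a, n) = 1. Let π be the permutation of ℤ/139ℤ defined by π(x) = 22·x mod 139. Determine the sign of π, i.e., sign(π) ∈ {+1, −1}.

Orbit of 67 under x↦22x: [67, 84, 41, 68, 106, 108, 13]… (length divides ord_139(22)).
Cycle type of π: 138 + 1; total 2 cycles.
n − c = 139 − 2 = 137; sign = (−1)^137 = -1.
The Jacobi symbol (22|139) = -1 (Zolotarev) agrees.

-1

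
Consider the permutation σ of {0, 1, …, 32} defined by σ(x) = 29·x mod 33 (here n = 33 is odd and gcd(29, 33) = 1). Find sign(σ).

+1

Trace 17: π^k(17) = [17, 31, 8, 1, 29, 16, 2] for k=0..6.
π_29 has 5 disjoint cycles with lengths [10, 10, 10, 2, 1] on {0,…,32}.
5 cycles on 33: each ℓ→(−1)^(ℓ−1), product (−1)^28 = +1.
The Jacobi symbol (29|33) = +1 (Zolotarev) agrees.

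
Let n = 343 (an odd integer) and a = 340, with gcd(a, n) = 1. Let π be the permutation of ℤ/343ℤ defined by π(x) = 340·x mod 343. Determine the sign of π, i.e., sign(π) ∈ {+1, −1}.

Orbit of 233 under x↦340x: [233, 330, 39, 226, 8, 319, 72]… (length divides ord_343(340)).
The orbit structure of x ↦ 340x mod 343: 7 orbits of sizes [147, 147, 21, 21, 3, 3, 1].
7 cycles on 343: each ℓ→(−1)^(ℓ−1), product (−1)^336 = +1.
Check: (340/343) = +1 by Zolotarev.

+1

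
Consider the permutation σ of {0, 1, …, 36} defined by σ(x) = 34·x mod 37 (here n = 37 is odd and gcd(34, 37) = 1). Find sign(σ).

+1

Trace 9: π^k(9) = [9, 10, 7, 16, 26, 33, 12] for k=0..6.
π_34 has 5 disjoint cycles with lengths [9, 9, 9, 9, 1] on {0,…,36}.
5 cycles on 37: each ℓ→(−1)^(ℓ−1), product (−1)^32 = +1.
The Jacobi symbol (34|37) = +1 (Zolotarev) agrees.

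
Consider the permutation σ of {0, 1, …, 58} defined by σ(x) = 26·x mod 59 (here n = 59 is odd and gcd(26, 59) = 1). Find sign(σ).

+1

Start at x=12: 12 → 17 → 29 → 46 → 16 → 3 → 19 → … (one orbit).
π_26 has 3 disjoint cycles with lengths [29, 29, 1] on {0,…,58}.
n − c = 59 − 3 = 56; sign = (−1)^56 = +1.
(26|59)_J = +1 (Zolotarev's lemma cross-check).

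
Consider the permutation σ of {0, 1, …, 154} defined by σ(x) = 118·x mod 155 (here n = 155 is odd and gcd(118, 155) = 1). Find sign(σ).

Orbit of 36 under x↦118x: [36, 63, 149, 67, 1, 118, 129]… (length divides ord_155(118)).
π_118 has 22 disjoint cycles with lengths [12, 12, 12, 12, 12, 12, 12, 12, 12, 12, 4, 3, 3, 3, 3, 3, 3, 3, 3, 3, 3, 1] on {0,…,154}.
With 22 cycles on 155 points, sign = (−1)^{155−22} = -1.
Via Zolotarev, sign(π_{118}) = (118|155) = -1.

-1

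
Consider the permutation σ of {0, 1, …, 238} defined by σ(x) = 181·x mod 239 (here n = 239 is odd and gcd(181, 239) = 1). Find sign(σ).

-1

Orbit of 204 under x↦181x: [204, 118, 87, 212, 132, 231, 225]… (length divides ord_239(181)).
Decompose π into cycles: lengths [238, 1] (2 cycles, including the fixed point 0).
sign(π) = (−1)^{n − #cycles} = (−1)^{239−2} = (−1)^237 = -1.
(181|239)_J = -1 (Zolotarev's lemma cross-check).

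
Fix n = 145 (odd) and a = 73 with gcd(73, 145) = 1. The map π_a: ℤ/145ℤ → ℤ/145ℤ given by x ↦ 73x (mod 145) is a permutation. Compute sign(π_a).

+1

Trace 128: π^k(128) = [128, 64, 32, 16, 8, 4, 2] for k=0..6.
Cycle lengths of π_73 on ℤ/145ℤ: [28, 28, 28, 28, 28, 4, 1]; 7 cycles in total.
sign(π) = (−1)^{n − #cycles} = (−1)^{145−7} = (−1)^138 = +1.
Check: (73/145) = +1 by Zolotarev.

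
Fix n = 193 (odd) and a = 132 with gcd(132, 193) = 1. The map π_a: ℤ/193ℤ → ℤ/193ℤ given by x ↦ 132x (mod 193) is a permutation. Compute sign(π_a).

-1

Orbit of 172 under x↦132x: [172, 123, 24, 80, 138, 74, 118]… (length divides ord_193(132)).
Decompose π into cycles: lengths [192, 1] (2 cycles, including the fixed point 0).
2 cycles on 193: each ℓ→(−1)^(ℓ−1), product (−1)^191 = -1.
The Jacobi symbol (132|193) = -1 (Zolotarev) agrees.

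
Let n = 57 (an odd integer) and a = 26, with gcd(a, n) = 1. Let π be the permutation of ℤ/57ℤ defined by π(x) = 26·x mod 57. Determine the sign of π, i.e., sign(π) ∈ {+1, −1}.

-1

Orbit of 7 under x↦26x: [7, 11, 1, 26, 49, 20]… (length divides ord_57(26)).
Decompose π into cycles: lengths [6, 6, 6, 6, 6, 6, 3, 3, 3, 3, 3, 3, 2, 1] (14 cycles, including the fixed point 0).
14 cycles on 57: each ℓ→(−1)^(ℓ−1), product (−1)^43 = -1.
The Jacobi symbol (26|57) = -1 (Zolotarev) agrees.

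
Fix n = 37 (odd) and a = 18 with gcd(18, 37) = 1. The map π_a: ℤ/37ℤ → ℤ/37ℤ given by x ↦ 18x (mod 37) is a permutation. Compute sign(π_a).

Trace 16: π^k(16) = [16, 29, 4, 35, 1, 18, 28] for k=0..6.
π_18 has 2 disjoint cycles with lengths [36, 1] on {0,…,36}.
n − c = 37 − 2 = 35; sign = (−1)^35 = -1.
The Jacobi symbol (18|37) = -1 (Zolotarev) agrees.

-1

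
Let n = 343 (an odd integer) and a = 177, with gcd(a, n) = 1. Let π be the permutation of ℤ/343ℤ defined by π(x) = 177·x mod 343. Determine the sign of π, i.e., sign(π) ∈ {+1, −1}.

Trace 30: π^k(30) = [30, 165, 50, 275, 312, 1, 177] for k=0..6.
π_177 has 31 disjoint cycles with lengths [21, 21, 21, 21, 21, 21, 21, 21, 21, 21, 21, 21, 21, 21, 3, 3, 3, 3, 3, 3, 3, 3, 3, 3, 3, 3, 3, 3, 3, 3, 1] on {0,…,342}.
sign(π) = (−1)^{n − #cycles} = (−1)^{343−31} = (−1)^312 = +1.

+1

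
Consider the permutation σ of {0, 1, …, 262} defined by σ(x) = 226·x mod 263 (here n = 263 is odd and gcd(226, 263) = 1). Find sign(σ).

Orbit of 56 under x↦226x: [56, 32, 131, 150, 236, 210, 120]… (length divides ord_263(226)).
2 cycles of lengths [262, 1].
263 − 2 = 261 transpositions; sign(π) = (−1)^261 = -1.

-1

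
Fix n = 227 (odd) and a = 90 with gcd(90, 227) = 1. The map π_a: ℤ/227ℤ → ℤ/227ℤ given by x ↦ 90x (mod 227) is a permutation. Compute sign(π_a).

+1

Trace 44: π^k(44) = [44, 101, 10, 219, 188, 122, 84] for k=0..6.
Cycle lengths of π_90 on ℤ/227ℤ: [113, 113, 1]; 3 cycles in total.
Σ(ℓ_i−1) = 227−3 = 224; sign = (−1)^224 = +1.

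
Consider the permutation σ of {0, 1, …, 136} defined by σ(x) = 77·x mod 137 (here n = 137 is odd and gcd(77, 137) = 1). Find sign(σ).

Orbit of 4 under x↦77x: [4, 34, 15, 59, 22, 50, 14]… (length divides ord_137(77)).
5 cycles of lengths [34, 34, 34, 34, 1].
n − c = 137 − 5 = 132; sign = (−1)^132 = +1.
The Jacobi symbol (77|137) = +1 (Zolotarev) agrees.

+1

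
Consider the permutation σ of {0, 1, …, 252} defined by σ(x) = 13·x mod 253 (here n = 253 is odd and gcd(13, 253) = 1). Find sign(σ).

-1

Orbit of 216 under x↦13x: [216, 25, 72, 177, 24, 59, 8]… (length divides ord_253(13)).
The orbit structure of x ↦ 13x mod 253: 6 orbits of sizes [110, 110, 11, 11, 10, 1].
Σ(ℓ_i−1) = 253−6 = 247; sign = (−1)^247 = -1.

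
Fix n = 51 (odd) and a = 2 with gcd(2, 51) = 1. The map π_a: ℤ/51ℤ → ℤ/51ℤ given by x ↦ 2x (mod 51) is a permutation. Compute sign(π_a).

-1

Orbit of 26 under x↦2x: [26, 1, 2, 4, 8, 16, 32]… (length divides ord_51(2)).
The orbit structure of x ↦ 2x mod 51: 8 orbits of sizes [8, 8, 8, 8, 8, 8, 2, 1].
Σ(ℓ_i−1) = 51−8 = 43; sign = (−1)^43 = -1.
Zolotarev: (2|51) = -1, matching the cycle-count sign.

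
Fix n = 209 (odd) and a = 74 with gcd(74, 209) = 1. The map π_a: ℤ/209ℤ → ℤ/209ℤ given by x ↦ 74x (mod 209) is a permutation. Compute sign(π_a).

-1

Orbit of 26 under x↦74x: [26, 43, 47, 134, 93, 194, 144]… (length divides ord_209(74)).
The orbit structure of x ↦ 74x mod 209: 6 orbits of sizes [90, 90, 10, 9, 9, 1].
With 6 cycles on 209 points, sign = (−1)^{209−6} = -1.
The Jacobi symbol (74|209) = -1 (Zolotarev) agrees.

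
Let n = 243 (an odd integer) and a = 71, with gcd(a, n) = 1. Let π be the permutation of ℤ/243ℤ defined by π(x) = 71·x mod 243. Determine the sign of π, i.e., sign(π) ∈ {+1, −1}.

-1

Trace 35: π^k(35) = [35, 55, 17, 235, 161, 10, 224] for k=0..6.
The orbit structure of x ↦ 71x mod 243: 14 orbits of sizes [54, 54, 54, 18, 18, 18, 6, 6, 6, 2, 2, 2, 2, 1].
14 cycles on 243: each ℓ→(−1)^(ℓ−1), product (−1)^229 = -1.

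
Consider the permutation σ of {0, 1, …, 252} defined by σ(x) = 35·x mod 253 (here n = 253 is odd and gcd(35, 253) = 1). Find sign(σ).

-1

Start at x=248: 248 → 78 → 200 → 169 → 96 → 71 → 208 → … (one orbit).
The orbit structure of x ↦ 35x mod 253: 6 orbits of sizes [110, 110, 11, 11, 10, 1].
Σ(ℓ_i−1) = 253−6 = 247; sign = (−1)^247 = -1.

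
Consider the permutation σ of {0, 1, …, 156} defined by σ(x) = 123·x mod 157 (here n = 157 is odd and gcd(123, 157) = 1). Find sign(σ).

Start at x=116: 116 → 138 → 18 → 16 → 84 → 127 → 78 → … (one orbit).
Cycle lengths of π_123 on ℤ/157ℤ: [156, 1]; 2 cycles in total.
sign(π) = (−1)^{n − #cycles} = (−1)^{157−2} = (−1)^155 = -1.

-1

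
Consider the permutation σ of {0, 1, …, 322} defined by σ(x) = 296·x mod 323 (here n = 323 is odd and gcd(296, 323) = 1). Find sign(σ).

-1

Trace 26: π^k(26) = [26, 267, 220, 197, 172, 201, 64] for k=0..6.
Cycle type of π: 48×6 + 16 + 3×6 + 1; total 14 cycles.
With 14 cycles on 323 points, sign = (−1)^{323−14} = -1.
Check: (296/323) = -1 by Zolotarev.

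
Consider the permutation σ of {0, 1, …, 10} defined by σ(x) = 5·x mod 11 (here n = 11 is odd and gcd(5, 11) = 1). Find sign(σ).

Start at x=1: 1 → 5 → 3 → 4 → 9 → 1 (one orbit).
Decompose π into cycles: lengths [5, 5, 1] (3 cycles, including the fixed point 0).
n − c = 11 − 3 = 8; sign = (−1)^8 = +1.

+1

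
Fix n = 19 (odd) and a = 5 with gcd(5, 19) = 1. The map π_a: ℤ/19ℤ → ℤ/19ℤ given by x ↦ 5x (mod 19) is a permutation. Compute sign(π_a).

+1

Orbit of 5 under x↦5x: [5, 6, 11, 17, 9, 7, 16]… (length divides ord_19(5)).
π_5 has 3 disjoint cycles with lengths [9, 9, 1] on {0,…,18}.
Σ(ℓ_i−1) = 19−3 = 16; sign = (−1)^16 = +1.
Check: (5/19) = +1 by Zolotarev.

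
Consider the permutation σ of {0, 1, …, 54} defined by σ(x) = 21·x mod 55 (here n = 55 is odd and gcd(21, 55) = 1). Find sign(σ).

-1

Start at x=1: 1 → 21 → 1 (one orbit).
Cycle lengths of π_21 on ℤ/55ℤ: [2, 2, 2, 2, 2, 2, 2, 2, 2, 2, 2, 2, 2, 2, 2, 2, 2, 2, 2, 2, 2, 2, 2, 2, 2, 1, 1, 1, 1, 1]; 30 cycles in total.
55 − 30 = 25 transpositions; sign(π) = (−1)^25 = -1.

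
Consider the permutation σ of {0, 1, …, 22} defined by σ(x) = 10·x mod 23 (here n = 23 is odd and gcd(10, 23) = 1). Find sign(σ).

Trace 21: π^k(21) = [21, 3, 7, 1, 10, 8, 11] for k=0..6.
Cycle lengths of π_10 on ℤ/23ℤ: [22, 1]; 2 cycles in total.
23 − 2 = 21 transpositions; sign(π) = (−1)^21 = -1.

-1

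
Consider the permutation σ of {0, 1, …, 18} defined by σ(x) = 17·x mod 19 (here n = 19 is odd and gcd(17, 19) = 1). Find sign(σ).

+1

Trace 6: π^k(6) = [6, 7, 5, 9, 1, 17, 4] for k=0..6.
The orbit structure of x ↦ 17x mod 19: 3 orbits of sizes [9, 9, 1].
Σ(ℓ_i−1) = 19−3 = 16; sign = (−1)^16 = +1.
The Jacobi symbol (17|19) = +1 (Zolotarev) agrees.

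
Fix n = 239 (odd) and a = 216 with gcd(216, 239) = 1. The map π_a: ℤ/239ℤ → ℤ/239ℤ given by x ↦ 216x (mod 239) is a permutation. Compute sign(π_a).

Start at x=216: 216 → 51 → 22 → 211 → 166 → 6 → 101 → … (one orbit).
π_216 has 15 disjoint cycles with lengths [17, 17, 17, 17, 17, 17, 17, 17, 17, 17, 17, 17, 17, 17, 1] on {0,…,238}.
With 15 cycles on 239 points, sign = (−1)^{239−15} = +1.
Check: (216/239) = +1 by Zolotarev.

+1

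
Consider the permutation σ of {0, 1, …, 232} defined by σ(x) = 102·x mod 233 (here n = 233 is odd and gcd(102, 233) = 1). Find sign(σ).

Trace 19: π^k(19) = [19, 74, 92, 64, 4, 175, 142] for k=0..6.
Cycle lengths of π_102 on ℤ/233ℤ: [29, 29, 29, 29, 29, 29, 29, 29, 1]; 9 cycles in total.
233 − 9 = 224 transpositions; sign(π) = (−1)^224 = +1.
Via Zolotarev, sign(π_{102}) = (102|233) = +1.

+1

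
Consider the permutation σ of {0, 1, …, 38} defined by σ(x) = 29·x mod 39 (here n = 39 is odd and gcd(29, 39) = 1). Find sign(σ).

Orbit of 29 under x↦29x: [29, 22, 14, 16, 35, 1]… (length divides ord_39(29)).
π_29 has 10 disjoint cycles with lengths [6, 6, 6, 6, 3, 3, 3, 3, 2, 1] on {0,…,38}.
10 cycles on 39: each ℓ→(−1)^(ℓ−1), product (−1)^29 = -1.
Zolotarev: (29|39) = -1, matching the cycle-count sign.

-1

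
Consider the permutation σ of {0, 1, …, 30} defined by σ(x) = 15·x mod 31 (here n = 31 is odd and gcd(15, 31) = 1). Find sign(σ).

-1

Start at x=27: 27 → 2 → 30 → 16 → 23 → 4 → 29 → … (one orbit).
4 cycles of lengths [10, 10, 10, 1].
n − c = 31 − 4 = 27; sign = (−1)^27 = -1.
Zolotarev: (15|31) = -1, matching the cycle-count sign.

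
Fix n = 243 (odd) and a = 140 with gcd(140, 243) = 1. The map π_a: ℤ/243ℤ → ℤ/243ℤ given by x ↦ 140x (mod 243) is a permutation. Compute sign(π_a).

-1

Trace 65: π^k(65) = [65, 109, 194, 187, 179, 31, 209] for k=0..6.
Decompose π into cycles: lengths [162, 54, 18, 6, 2, 1] (6 cycles, including the fixed point 0).
n − c = 243 − 6 = 237; sign = (−1)^237 = -1.
(140|243)_J = -1 (Zolotarev's lemma cross-check).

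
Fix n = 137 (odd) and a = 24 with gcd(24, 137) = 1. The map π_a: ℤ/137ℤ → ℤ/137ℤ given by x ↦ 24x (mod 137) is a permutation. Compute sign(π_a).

Orbit of 110 under x↦24x: [110, 37, 66, 77, 67, 101, 95]… (length divides ord_137(24)).
Decompose π into cycles: lengths [136, 1] (2 cycles, including the fixed point 0).
sign(π) = (−1)^{n − #cycles} = (−1)^{137−2} = (−1)^135 = -1.

-1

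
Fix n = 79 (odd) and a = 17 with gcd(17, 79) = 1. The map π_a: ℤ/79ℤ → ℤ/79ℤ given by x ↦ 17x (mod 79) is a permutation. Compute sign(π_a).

-1

Orbit of 1 under x↦17x: [1, 17, 52, 15, 18, 69, 67]… (length divides ord_79(17)).
4 cycles of lengths [26, 26, 26, 1].
Σ(ℓ_i−1) = 79−4 = 75; sign = (−1)^75 = -1.
Check: (17/79) = -1 by Zolotarev.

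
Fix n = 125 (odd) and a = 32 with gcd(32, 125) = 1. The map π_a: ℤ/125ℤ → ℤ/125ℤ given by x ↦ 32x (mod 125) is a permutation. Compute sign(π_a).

Trace 124: π^k(124) = [124, 93, 101, 107, 49, 68, 51] for k=0..6.
Cycle lengths of π_32 on ℤ/125ℤ: [20, 20, 20, 20, 20, 4, 4, 4, 4, 4, 4, 1]; 12 cycles in total.
12 cycles on 125: each ℓ→(−1)^(ℓ−1), product (−1)^113 = -1.
(32|125)_J = -1 (Zolotarev's lemma cross-check).

-1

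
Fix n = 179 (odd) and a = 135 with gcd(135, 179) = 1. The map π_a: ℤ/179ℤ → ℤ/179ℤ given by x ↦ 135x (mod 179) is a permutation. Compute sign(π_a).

+1

Start at x=177: 177 → 88 → 66 → 139 → 149 → 67 → 95 → … (one orbit).
π_135 has 3 disjoint cycles with lengths [89, 89, 1] on {0,…,178}.
n − c = 179 − 3 = 176; sign = (−1)^176 = +1.
The Jacobi symbol (135|179) = +1 (Zolotarev) agrees.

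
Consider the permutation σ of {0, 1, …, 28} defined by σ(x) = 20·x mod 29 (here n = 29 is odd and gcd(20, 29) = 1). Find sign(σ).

+1

Orbit of 1 under x↦20x: [1, 20, 23, 25, 7, 24, 16]… (length divides ord_29(20)).
5 cycles of lengths [7, 7, 7, 7, 1].
With 5 cycles on 29 points, sign = (−1)^{29−5} = +1.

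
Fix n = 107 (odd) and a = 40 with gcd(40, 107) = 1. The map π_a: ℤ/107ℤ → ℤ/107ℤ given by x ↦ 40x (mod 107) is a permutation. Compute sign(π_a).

+1

Orbit of 11 under x↦40x: [11, 12, 52, 47, 61, 86, 16]… (length divides ord_107(40)).
Cycle lengths of π_40 on ℤ/107ℤ: [53, 53, 1]; 3 cycles in total.
107 − 3 = 104 transpositions; sign(π) = (−1)^104 = +1.
Zolotarev: (40|107) = +1, matching the cycle-count sign.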